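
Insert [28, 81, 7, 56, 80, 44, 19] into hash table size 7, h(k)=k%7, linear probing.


Insert 28: h=0 -> slot 0
Insert 81: h=4 -> slot 4
Insert 7: h=0, 1 probes -> slot 1
Insert 56: h=0, 2 probes -> slot 2
Insert 80: h=3 -> slot 3
Insert 44: h=2, 3 probes -> slot 5
Insert 19: h=5, 1 probes -> slot 6

Table: [28, 7, 56, 80, 81, 44, 19]


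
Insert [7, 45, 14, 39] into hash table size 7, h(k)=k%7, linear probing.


Insert 7: h=0 -> slot 0
Insert 45: h=3 -> slot 3
Insert 14: h=0, 1 probes -> slot 1
Insert 39: h=4 -> slot 4

Table: [7, 14, None, 45, 39, None, None]


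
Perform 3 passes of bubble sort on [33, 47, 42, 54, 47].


Initial: [33, 47, 42, 54, 47]
Pass 1: [33, 42, 47, 47, 54] (2 swaps)
Pass 2: [33, 42, 47, 47, 54] (0 swaps)
Pass 3: [33, 42, 47, 47, 54] (0 swaps)

After 3 passes: [33, 42, 47, 47, 54]


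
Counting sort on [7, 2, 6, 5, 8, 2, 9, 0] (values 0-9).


Input: [7, 2, 6, 5, 8, 2, 9, 0]
Counts: [1, 0, 2, 0, 0, 1, 1, 1, 1, 1]

Sorted: [0, 2, 2, 5, 6, 7, 8, 9]


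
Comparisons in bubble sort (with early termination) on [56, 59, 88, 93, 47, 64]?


Algorithm: bubble sort (with early termination)
Input: [56, 59, 88, 93, 47, 64]
Sorted: [47, 56, 59, 64, 88, 93]

15


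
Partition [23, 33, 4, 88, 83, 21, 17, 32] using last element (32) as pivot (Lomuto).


Pivot: 32
  23 <= 32: advance i (no swap)
  4 <= 32: swap -> [23, 4, 33, 88, 83, 21, 17, 32]
  21 <= 32: swap -> [23, 4, 21, 88, 83, 33, 17, 32]
  17 <= 32: swap -> [23, 4, 21, 17, 83, 33, 88, 32]
Place pivot at 4: [23, 4, 21, 17, 32, 33, 88, 83]

Partitioned: [23, 4, 21, 17, 32, 33, 88, 83]


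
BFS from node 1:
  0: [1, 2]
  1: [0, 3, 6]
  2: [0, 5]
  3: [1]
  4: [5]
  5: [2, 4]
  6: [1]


Visit 1, enqueue [0, 3, 6]
Visit 0, enqueue [2]
Visit 3, enqueue []
Visit 6, enqueue []
Visit 2, enqueue [5]
Visit 5, enqueue [4]
Visit 4, enqueue []

BFS order: [1, 0, 3, 6, 2, 5, 4]


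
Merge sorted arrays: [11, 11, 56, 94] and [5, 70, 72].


Take 5 from B
Take 11 from A
Take 11 from A
Take 56 from A
Take 70 from B
Take 72 from B

Merged: [5, 11, 11, 56, 70, 72, 94]


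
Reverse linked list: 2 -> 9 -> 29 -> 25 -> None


Step 1: curr=2, set curr.next=prev(None) | reversed so far: 2
Step 2: curr=9, set curr.next=prev(2) | reversed so far: 9 -> 2
Step 3: curr=29, set curr.next=prev(9) | reversed so far: 29 -> 9 -> 2
Step 4: curr=25, set curr.next=prev(29) | reversed so far: 25 -> 29 -> 9 -> 2

25 -> 29 -> 9 -> 2 -> None


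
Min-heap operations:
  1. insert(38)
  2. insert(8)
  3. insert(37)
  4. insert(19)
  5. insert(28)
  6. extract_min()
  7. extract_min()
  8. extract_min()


insert(38) -> [38]
insert(8) -> [8, 38]
insert(37) -> [8, 38, 37]
insert(19) -> [8, 19, 37, 38]
insert(28) -> [8, 19, 37, 38, 28]
extract_min()->8, [19, 28, 37, 38]
extract_min()->19, [28, 38, 37]
extract_min()->28, [37, 38]

Final heap: [37, 38]


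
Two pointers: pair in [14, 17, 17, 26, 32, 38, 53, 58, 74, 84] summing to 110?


lo=0(14)+hi=9(84)=98
lo=1(17)+hi=9(84)=101
lo=2(17)+hi=9(84)=101
lo=3(26)+hi=9(84)=110

Yes: 26+84=110


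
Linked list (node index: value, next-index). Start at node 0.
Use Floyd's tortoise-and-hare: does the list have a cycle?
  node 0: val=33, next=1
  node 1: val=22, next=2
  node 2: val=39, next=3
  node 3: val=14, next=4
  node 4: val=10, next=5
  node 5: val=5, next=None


Floyd's tortoise (slow, +1) and hare (fast, +2):
  init: slow=0, fast=0
  step 1: slow=1, fast=2
  step 2: slow=2, fast=4
  step 3: fast 4->5->None, no cycle

Cycle: no


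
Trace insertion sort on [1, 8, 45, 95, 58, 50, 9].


Initial: [1, 8, 45, 95, 58, 50, 9]
Insert 8: [1, 8, 45, 95, 58, 50, 9]
Insert 45: [1, 8, 45, 95, 58, 50, 9]
Insert 95: [1, 8, 45, 95, 58, 50, 9]
Insert 58: [1, 8, 45, 58, 95, 50, 9]
Insert 50: [1, 8, 45, 50, 58, 95, 9]
Insert 9: [1, 8, 9, 45, 50, 58, 95]

Sorted: [1, 8, 9, 45, 50, 58, 95]


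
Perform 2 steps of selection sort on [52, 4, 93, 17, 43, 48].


Initial: [52, 4, 93, 17, 43, 48]
Step 1: min=4 at 1
  Swap: [4, 52, 93, 17, 43, 48]
Step 2: min=17 at 3
  Swap: [4, 17, 93, 52, 43, 48]

After 2 steps: [4, 17, 93, 52, 43, 48]


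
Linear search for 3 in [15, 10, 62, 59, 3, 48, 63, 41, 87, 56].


i=0: 15!=3
i=1: 10!=3
i=2: 62!=3
i=3: 59!=3
i=4: 3==3 found!

Found at 4, 5 comps


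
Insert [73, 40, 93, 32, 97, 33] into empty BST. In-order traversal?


Insert 73: root
Insert 40: L from 73
Insert 93: R from 73
Insert 32: L from 73 -> L from 40
Insert 97: R from 73 -> R from 93
Insert 33: L from 73 -> L from 40 -> R from 32

In-order: [32, 33, 40, 73, 93, 97]


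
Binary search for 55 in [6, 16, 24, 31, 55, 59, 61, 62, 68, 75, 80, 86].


Step 1: lo=0, hi=11, mid=5, val=59
Step 2: lo=0, hi=4, mid=2, val=24
Step 3: lo=3, hi=4, mid=3, val=31
Step 4: lo=4, hi=4, mid=4, val=55

Found at index 4


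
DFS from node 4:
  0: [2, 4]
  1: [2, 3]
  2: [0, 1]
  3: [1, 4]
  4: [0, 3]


Visit 4, push [3, 0]
Visit 0, push [2]
Visit 2, push [1]
Visit 1, push [3]
Visit 3, push []

DFS order: [4, 0, 2, 1, 3]


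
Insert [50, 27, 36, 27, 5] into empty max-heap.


Insert 50: [50]
Insert 27: [50, 27]
Insert 36: [50, 27, 36]
Insert 27: [50, 27, 36, 27]
Insert 5: [50, 27, 36, 27, 5]

Final heap: [50, 27, 36, 27, 5]


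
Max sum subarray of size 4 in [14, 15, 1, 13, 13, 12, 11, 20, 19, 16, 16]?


[0:4]: 43
[1:5]: 42
[2:6]: 39
[3:7]: 49
[4:8]: 56
[5:9]: 62
[6:10]: 66
[7:11]: 71

Max: 71 at [7:11]


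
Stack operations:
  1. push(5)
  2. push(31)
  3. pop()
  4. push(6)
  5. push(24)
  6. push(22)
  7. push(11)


push(5) -> [5]
push(31) -> [5, 31]
pop()->31, [5]
push(6) -> [5, 6]
push(24) -> [5, 6, 24]
push(22) -> [5, 6, 24, 22]
push(11) -> [5, 6, 24, 22, 11]

Final stack: [5, 6, 24, 22, 11]


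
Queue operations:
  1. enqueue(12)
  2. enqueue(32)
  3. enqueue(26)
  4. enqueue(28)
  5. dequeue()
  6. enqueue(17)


enqueue(12) -> [12]
enqueue(32) -> [12, 32]
enqueue(26) -> [12, 32, 26]
enqueue(28) -> [12, 32, 26, 28]
dequeue()->12, [32, 26, 28]
enqueue(17) -> [32, 26, 28, 17]

Final queue: [32, 26, 28, 17]


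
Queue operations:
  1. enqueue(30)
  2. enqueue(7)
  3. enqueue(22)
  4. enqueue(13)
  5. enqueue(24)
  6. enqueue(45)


enqueue(30) -> [30]
enqueue(7) -> [30, 7]
enqueue(22) -> [30, 7, 22]
enqueue(13) -> [30, 7, 22, 13]
enqueue(24) -> [30, 7, 22, 13, 24]
enqueue(45) -> [30, 7, 22, 13, 24, 45]

Final queue: [30, 7, 22, 13, 24, 45]


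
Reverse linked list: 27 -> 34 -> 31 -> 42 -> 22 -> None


Step 1: curr=27, set curr.next=prev(None) | reversed so far: 27
Step 2: curr=34, set curr.next=prev(27) | reversed so far: 34 -> 27
Step 3: curr=31, set curr.next=prev(34) | reversed so far: 31 -> 34 -> 27
Step 4: curr=42, set curr.next=prev(31) | reversed so far: 42 -> 31 -> 34 -> 27
Step 5: curr=22, set curr.next=prev(42) | reversed so far: 22 -> 42 -> 31 -> 34 -> 27

22 -> 42 -> 31 -> 34 -> 27 -> None


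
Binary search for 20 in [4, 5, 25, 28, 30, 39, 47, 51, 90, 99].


Step 1: lo=0, hi=9, mid=4, val=30
Step 2: lo=0, hi=3, mid=1, val=5
Step 3: lo=2, hi=3, mid=2, val=25

Not found


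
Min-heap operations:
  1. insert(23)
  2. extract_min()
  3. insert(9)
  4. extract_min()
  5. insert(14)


insert(23) -> [23]
extract_min()->23, []
insert(9) -> [9]
extract_min()->9, []
insert(14) -> [14]

Final heap: [14]


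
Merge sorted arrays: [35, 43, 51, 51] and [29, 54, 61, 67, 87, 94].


Take 29 from B
Take 35 from A
Take 43 from A
Take 51 from A
Take 51 from A

Merged: [29, 35, 43, 51, 51, 54, 61, 67, 87, 94]


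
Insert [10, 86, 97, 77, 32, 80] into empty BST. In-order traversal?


Insert 10: root
Insert 86: R from 10
Insert 97: R from 10 -> R from 86
Insert 77: R from 10 -> L from 86
Insert 32: R from 10 -> L from 86 -> L from 77
Insert 80: R from 10 -> L from 86 -> R from 77

In-order: [10, 32, 77, 80, 86, 97]


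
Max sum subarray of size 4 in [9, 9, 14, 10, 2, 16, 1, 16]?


[0:4]: 42
[1:5]: 35
[2:6]: 42
[3:7]: 29
[4:8]: 35

Max: 42 at [0:4]


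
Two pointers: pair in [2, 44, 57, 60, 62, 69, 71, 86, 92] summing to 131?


lo=0(2)+hi=8(92)=94
lo=1(44)+hi=8(92)=136
lo=1(44)+hi=7(86)=130
lo=2(57)+hi=7(86)=143
lo=2(57)+hi=6(71)=128
lo=3(60)+hi=6(71)=131

Yes: 60+71=131


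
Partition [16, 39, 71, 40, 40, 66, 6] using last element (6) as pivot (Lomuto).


Pivot: 6
Place pivot at 0: [6, 39, 71, 40, 40, 66, 16]

Partitioned: [6, 39, 71, 40, 40, 66, 16]


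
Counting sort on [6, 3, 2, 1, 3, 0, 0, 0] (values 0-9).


Input: [6, 3, 2, 1, 3, 0, 0, 0]
Counts: [3, 1, 1, 2, 0, 0, 1, 0, 0, 0]

Sorted: [0, 0, 0, 1, 2, 3, 3, 6]


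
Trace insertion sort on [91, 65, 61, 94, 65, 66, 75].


Initial: [91, 65, 61, 94, 65, 66, 75]
Insert 65: [65, 91, 61, 94, 65, 66, 75]
Insert 61: [61, 65, 91, 94, 65, 66, 75]
Insert 94: [61, 65, 91, 94, 65, 66, 75]
Insert 65: [61, 65, 65, 91, 94, 66, 75]
Insert 66: [61, 65, 65, 66, 91, 94, 75]
Insert 75: [61, 65, 65, 66, 75, 91, 94]

Sorted: [61, 65, 65, 66, 75, 91, 94]


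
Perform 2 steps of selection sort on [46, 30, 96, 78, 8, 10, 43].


Initial: [46, 30, 96, 78, 8, 10, 43]
Step 1: min=8 at 4
  Swap: [8, 30, 96, 78, 46, 10, 43]
Step 2: min=10 at 5
  Swap: [8, 10, 96, 78, 46, 30, 43]

After 2 steps: [8, 10, 96, 78, 46, 30, 43]


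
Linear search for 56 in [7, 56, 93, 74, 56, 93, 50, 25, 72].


i=0: 7!=56
i=1: 56==56 found!

Found at 1, 2 comps


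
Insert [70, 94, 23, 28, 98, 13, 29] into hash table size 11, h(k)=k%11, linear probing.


Insert 70: h=4 -> slot 4
Insert 94: h=6 -> slot 6
Insert 23: h=1 -> slot 1
Insert 28: h=6, 1 probes -> slot 7
Insert 98: h=10 -> slot 10
Insert 13: h=2 -> slot 2
Insert 29: h=7, 1 probes -> slot 8

Table: [None, 23, 13, None, 70, None, 94, 28, 29, None, 98]


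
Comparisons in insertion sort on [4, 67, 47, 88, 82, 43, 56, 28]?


Algorithm: insertion sort
Input: [4, 67, 47, 88, 82, 43, 56, 28]
Sorted: [4, 28, 43, 47, 56, 67, 82, 88]

22


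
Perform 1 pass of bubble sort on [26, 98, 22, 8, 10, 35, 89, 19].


Initial: [26, 98, 22, 8, 10, 35, 89, 19]
Pass 1: [26, 22, 8, 10, 35, 89, 19, 98] (6 swaps)

After 1 pass: [26, 22, 8, 10, 35, 89, 19, 98]


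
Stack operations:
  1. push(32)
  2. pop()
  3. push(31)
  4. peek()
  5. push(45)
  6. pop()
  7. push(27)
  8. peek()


push(32) -> [32]
pop()->32, []
push(31) -> [31]
peek()->31
push(45) -> [31, 45]
pop()->45, [31]
push(27) -> [31, 27]
peek()->27

Final stack: [31, 27]


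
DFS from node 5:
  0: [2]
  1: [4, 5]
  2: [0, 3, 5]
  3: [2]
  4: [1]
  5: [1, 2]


Visit 5, push [2, 1]
Visit 1, push [4]
Visit 4, push []
Visit 2, push [3, 0]
Visit 0, push []
Visit 3, push []

DFS order: [5, 1, 4, 2, 0, 3]


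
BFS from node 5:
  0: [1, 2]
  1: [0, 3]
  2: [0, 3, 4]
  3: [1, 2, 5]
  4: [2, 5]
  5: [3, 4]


Visit 5, enqueue [3, 4]
Visit 3, enqueue [1, 2]
Visit 4, enqueue []
Visit 1, enqueue [0]
Visit 2, enqueue []
Visit 0, enqueue []

BFS order: [5, 3, 4, 1, 2, 0]


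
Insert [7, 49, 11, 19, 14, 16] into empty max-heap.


Insert 7: [7]
Insert 49: [49, 7]
Insert 11: [49, 7, 11]
Insert 19: [49, 19, 11, 7]
Insert 14: [49, 19, 11, 7, 14]
Insert 16: [49, 19, 16, 7, 14, 11]

Final heap: [49, 19, 16, 7, 14, 11]


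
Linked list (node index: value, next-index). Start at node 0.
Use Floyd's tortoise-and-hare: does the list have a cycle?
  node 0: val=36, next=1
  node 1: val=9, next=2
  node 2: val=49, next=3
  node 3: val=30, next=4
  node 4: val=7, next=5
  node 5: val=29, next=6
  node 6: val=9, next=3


Floyd's tortoise (slow, +1) and hare (fast, +2):
  init: slow=0, fast=0
  step 1: slow=1, fast=2
  step 2: slow=2, fast=4
  step 3: slow=3, fast=6
  step 4: slow=4, fast=4
  slow == fast at node 4: cycle detected

Cycle: yes


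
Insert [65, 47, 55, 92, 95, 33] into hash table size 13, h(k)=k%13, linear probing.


Insert 65: h=0 -> slot 0
Insert 47: h=8 -> slot 8
Insert 55: h=3 -> slot 3
Insert 92: h=1 -> slot 1
Insert 95: h=4 -> slot 4
Insert 33: h=7 -> slot 7

Table: [65, 92, None, 55, 95, None, None, 33, 47, None, None, None, None]


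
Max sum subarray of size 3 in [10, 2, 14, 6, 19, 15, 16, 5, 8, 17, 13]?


[0:3]: 26
[1:4]: 22
[2:5]: 39
[3:6]: 40
[4:7]: 50
[5:8]: 36
[6:9]: 29
[7:10]: 30
[8:11]: 38

Max: 50 at [4:7]


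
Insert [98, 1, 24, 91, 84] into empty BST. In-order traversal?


Insert 98: root
Insert 1: L from 98
Insert 24: L from 98 -> R from 1
Insert 91: L from 98 -> R from 1 -> R from 24
Insert 84: L from 98 -> R from 1 -> R from 24 -> L from 91

In-order: [1, 24, 84, 91, 98]


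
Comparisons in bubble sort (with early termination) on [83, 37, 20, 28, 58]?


Algorithm: bubble sort (with early termination)
Input: [83, 37, 20, 28, 58]
Sorted: [20, 28, 37, 58, 83]

9


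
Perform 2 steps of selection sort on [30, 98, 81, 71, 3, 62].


Initial: [30, 98, 81, 71, 3, 62]
Step 1: min=3 at 4
  Swap: [3, 98, 81, 71, 30, 62]
Step 2: min=30 at 4
  Swap: [3, 30, 81, 71, 98, 62]

After 2 steps: [3, 30, 81, 71, 98, 62]


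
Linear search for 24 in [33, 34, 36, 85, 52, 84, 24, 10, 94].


i=0: 33!=24
i=1: 34!=24
i=2: 36!=24
i=3: 85!=24
i=4: 52!=24
i=5: 84!=24
i=6: 24==24 found!

Found at 6, 7 comps


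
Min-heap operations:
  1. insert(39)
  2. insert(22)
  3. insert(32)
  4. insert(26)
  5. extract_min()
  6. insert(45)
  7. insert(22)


insert(39) -> [39]
insert(22) -> [22, 39]
insert(32) -> [22, 39, 32]
insert(26) -> [22, 26, 32, 39]
extract_min()->22, [26, 39, 32]
insert(45) -> [26, 39, 32, 45]
insert(22) -> [22, 26, 32, 45, 39]

Final heap: [22, 26, 32, 45, 39]


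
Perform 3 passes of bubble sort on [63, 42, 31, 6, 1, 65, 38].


Initial: [63, 42, 31, 6, 1, 65, 38]
Pass 1: [42, 31, 6, 1, 63, 38, 65] (5 swaps)
Pass 2: [31, 6, 1, 42, 38, 63, 65] (4 swaps)
Pass 3: [6, 1, 31, 38, 42, 63, 65] (3 swaps)

After 3 passes: [6, 1, 31, 38, 42, 63, 65]


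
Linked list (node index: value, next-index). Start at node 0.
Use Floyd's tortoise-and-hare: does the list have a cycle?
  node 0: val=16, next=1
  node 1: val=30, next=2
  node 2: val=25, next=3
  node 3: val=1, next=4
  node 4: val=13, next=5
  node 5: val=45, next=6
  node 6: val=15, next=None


Floyd's tortoise (slow, +1) and hare (fast, +2):
  init: slow=0, fast=0
  step 1: slow=1, fast=2
  step 2: slow=2, fast=4
  step 3: slow=3, fast=6
  step 4: fast -> None, no cycle

Cycle: no


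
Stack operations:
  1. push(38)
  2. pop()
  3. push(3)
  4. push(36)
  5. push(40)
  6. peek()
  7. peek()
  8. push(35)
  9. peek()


push(38) -> [38]
pop()->38, []
push(3) -> [3]
push(36) -> [3, 36]
push(40) -> [3, 36, 40]
peek()->40
peek()->40
push(35) -> [3, 36, 40, 35]
peek()->35

Final stack: [3, 36, 40, 35]


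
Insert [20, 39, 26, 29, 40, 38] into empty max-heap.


Insert 20: [20]
Insert 39: [39, 20]
Insert 26: [39, 20, 26]
Insert 29: [39, 29, 26, 20]
Insert 40: [40, 39, 26, 20, 29]
Insert 38: [40, 39, 38, 20, 29, 26]

Final heap: [40, 39, 38, 20, 29, 26]


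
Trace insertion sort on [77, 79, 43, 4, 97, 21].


Initial: [77, 79, 43, 4, 97, 21]
Insert 79: [77, 79, 43, 4, 97, 21]
Insert 43: [43, 77, 79, 4, 97, 21]
Insert 4: [4, 43, 77, 79, 97, 21]
Insert 97: [4, 43, 77, 79, 97, 21]
Insert 21: [4, 21, 43, 77, 79, 97]

Sorted: [4, 21, 43, 77, 79, 97]


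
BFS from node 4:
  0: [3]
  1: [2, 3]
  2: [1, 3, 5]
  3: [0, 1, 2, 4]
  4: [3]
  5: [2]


Visit 4, enqueue [3]
Visit 3, enqueue [0, 1, 2]
Visit 0, enqueue []
Visit 1, enqueue []
Visit 2, enqueue [5]
Visit 5, enqueue []

BFS order: [4, 3, 0, 1, 2, 5]


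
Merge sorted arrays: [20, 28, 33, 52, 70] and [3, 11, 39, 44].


Take 3 from B
Take 11 from B
Take 20 from A
Take 28 from A
Take 33 from A
Take 39 from B
Take 44 from B

Merged: [3, 11, 20, 28, 33, 39, 44, 52, 70]


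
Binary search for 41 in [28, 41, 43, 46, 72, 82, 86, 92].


Step 1: lo=0, hi=7, mid=3, val=46
Step 2: lo=0, hi=2, mid=1, val=41

Found at index 1


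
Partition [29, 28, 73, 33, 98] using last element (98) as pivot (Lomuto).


Pivot: 98
  29 <= 98: advance i (no swap)
  28 <= 98: advance i (no swap)
  73 <= 98: advance i (no swap)
  33 <= 98: advance i (no swap)
Place pivot at 4: [29, 28, 73, 33, 98]

Partitioned: [29, 28, 73, 33, 98]


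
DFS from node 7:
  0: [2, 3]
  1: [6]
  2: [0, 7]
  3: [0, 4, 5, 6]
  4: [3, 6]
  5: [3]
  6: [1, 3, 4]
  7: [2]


Visit 7, push [2]
Visit 2, push [0]
Visit 0, push [3]
Visit 3, push [6, 5, 4]
Visit 4, push [6]
Visit 6, push [1]
Visit 1, push []
Visit 5, push []

DFS order: [7, 2, 0, 3, 4, 6, 1, 5]


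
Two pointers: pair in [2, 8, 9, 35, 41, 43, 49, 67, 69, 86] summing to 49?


lo=0(2)+hi=9(86)=88
lo=0(2)+hi=8(69)=71
lo=0(2)+hi=7(67)=69
lo=0(2)+hi=6(49)=51
lo=0(2)+hi=5(43)=45
lo=1(8)+hi=5(43)=51
lo=1(8)+hi=4(41)=49

Yes: 8+41=49


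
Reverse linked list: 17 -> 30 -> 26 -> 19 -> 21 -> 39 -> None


Step 1: curr=17, set curr.next=prev(None) | reversed so far: 17
Step 2: curr=30, set curr.next=prev(17) | reversed so far: 30 -> 17
Step 3: curr=26, set curr.next=prev(30) | reversed so far: 26 -> 30 -> 17
Step 4: curr=19, set curr.next=prev(26) | reversed so far: 19 -> 26 -> 30 -> 17
Step 5: curr=21, set curr.next=prev(19) | reversed so far: 21 -> 19 -> 26 -> 30 -> 17
Step 6: curr=39, set curr.next=prev(21) | reversed so far: 39 -> 21 -> 19 -> 26 -> 30 -> 17

39 -> 21 -> 19 -> 26 -> 30 -> 17 -> None


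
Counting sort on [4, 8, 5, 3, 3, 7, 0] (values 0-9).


Input: [4, 8, 5, 3, 3, 7, 0]
Counts: [1, 0, 0, 2, 1, 1, 0, 1, 1, 0]

Sorted: [0, 3, 3, 4, 5, 7, 8]


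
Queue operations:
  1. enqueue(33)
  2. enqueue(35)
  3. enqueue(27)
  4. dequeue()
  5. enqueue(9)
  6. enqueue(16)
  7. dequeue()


enqueue(33) -> [33]
enqueue(35) -> [33, 35]
enqueue(27) -> [33, 35, 27]
dequeue()->33, [35, 27]
enqueue(9) -> [35, 27, 9]
enqueue(16) -> [35, 27, 9, 16]
dequeue()->35, [27, 9, 16]

Final queue: [27, 9, 16]


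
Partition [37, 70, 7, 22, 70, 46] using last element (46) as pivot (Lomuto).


Pivot: 46
  37 <= 46: advance i (no swap)
  7 <= 46: swap -> [37, 7, 70, 22, 70, 46]
  22 <= 46: swap -> [37, 7, 22, 70, 70, 46]
Place pivot at 3: [37, 7, 22, 46, 70, 70]

Partitioned: [37, 7, 22, 46, 70, 70]


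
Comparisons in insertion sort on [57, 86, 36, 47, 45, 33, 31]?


Algorithm: insertion sort
Input: [57, 86, 36, 47, 45, 33, 31]
Sorted: [31, 33, 36, 45, 47, 57, 86]

21


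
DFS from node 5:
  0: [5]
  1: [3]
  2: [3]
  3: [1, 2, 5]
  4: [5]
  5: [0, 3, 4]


Visit 5, push [4, 3, 0]
Visit 0, push []
Visit 3, push [2, 1]
Visit 1, push []
Visit 2, push []
Visit 4, push []

DFS order: [5, 0, 3, 1, 2, 4]


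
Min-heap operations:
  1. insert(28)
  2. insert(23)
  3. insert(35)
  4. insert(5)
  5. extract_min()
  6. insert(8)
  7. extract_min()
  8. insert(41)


insert(28) -> [28]
insert(23) -> [23, 28]
insert(35) -> [23, 28, 35]
insert(5) -> [5, 23, 35, 28]
extract_min()->5, [23, 28, 35]
insert(8) -> [8, 23, 35, 28]
extract_min()->8, [23, 28, 35]
insert(41) -> [23, 28, 35, 41]

Final heap: [23, 28, 35, 41]


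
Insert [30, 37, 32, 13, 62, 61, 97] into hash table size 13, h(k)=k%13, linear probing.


Insert 30: h=4 -> slot 4
Insert 37: h=11 -> slot 11
Insert 32: h=6 -> slot 6
Insert 13: h=0 -> slot 0
Insert 62: h=10 -> slot 10
Insert 61: h=9 -> slot 9
Insert 97: h=6, 1 probes -> slot 7

Table: [13, None, None, None, 30, None, 32, 97, None, 61, 62, 37, None]


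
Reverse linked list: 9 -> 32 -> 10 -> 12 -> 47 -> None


Step 1: curr=9, set curr.next=prev(None) | reversed so far: 9
Step 2: curr=32, set curr.next=prev(9) | reversed so far: 32 -> 9
Step 3: curr=10, set curr.next=prev(32) | reversed so far: 10 -> 32 -> 9
Step 4: curr=12, set curr.next=prev(10) | reversed so far: 12 -> 10 -> 32 -> 9
Step 5: curr=47, set curr.next=prev(12) | reversed so far: 47 -> 12 -> 10 -> 32 -> 9

47 -> 12 -> 10 -> 32 -> 9 -> None


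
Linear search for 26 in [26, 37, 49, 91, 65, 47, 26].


i=0: 26==26 found!

Found at 0, 1 comps


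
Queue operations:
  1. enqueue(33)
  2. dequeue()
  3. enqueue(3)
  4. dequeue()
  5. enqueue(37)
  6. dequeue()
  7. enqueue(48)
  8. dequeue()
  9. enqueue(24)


enqueue(33) -> [33]
dequeue()->33, []
enqueue(3) -> [3]
dequeue()->3, []
enqueue(37) -> [37]
dequeue()->37, []
enqueue(48) -> [48]
dequeue()->48, []
enqueue(24) -> [24]

Final queue: [24]


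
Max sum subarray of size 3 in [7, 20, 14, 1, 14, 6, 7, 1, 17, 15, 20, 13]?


[0:3]: 41
[1:4]: 35
[2:5]: 29
[3:6]: 21
[4:7]: 27
[5:8]: 14
[6:9]: 25
[7:10]: 33
[8:11]: 52
[9:12]: 48

Max: 52 at [8:11]


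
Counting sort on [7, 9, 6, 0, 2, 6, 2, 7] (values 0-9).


Input: [7, 9, 6, 0, 2, 6, 2, 7]
Counts: [1, 0, 2, 0, 0, 0, 2, 2, 0, 1]

Sorted: [0, 2, 2, 6, 6, 7, 7, 9]


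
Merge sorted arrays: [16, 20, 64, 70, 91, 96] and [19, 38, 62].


Take 16 from A
Take 19 from B
Take 20 from A
Take 38 from B
Take 62 from B

Merged: [16, 19, 20, 38, 62, 64, 70, 91, 96]


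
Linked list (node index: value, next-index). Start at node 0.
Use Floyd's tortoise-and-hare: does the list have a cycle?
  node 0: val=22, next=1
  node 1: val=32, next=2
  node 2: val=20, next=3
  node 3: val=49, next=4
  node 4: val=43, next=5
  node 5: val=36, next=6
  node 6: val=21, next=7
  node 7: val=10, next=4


Floyd's tortoise (slow, +1) and hare (fast, +2):
  init: slow=0, fast=0
  step 1: slow=1, fast=2
  step 2: slow=2, fast=4
  step 3: slow=3, fast=6
  step 4: slow=4, fast=4
  slow == fast at node 4: cycle detected

Cycle: yes


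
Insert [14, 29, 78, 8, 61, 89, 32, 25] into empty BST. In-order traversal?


Insert 14: root
Insert 29: R from 14
Insert 78: R from 14 -> R from 29
Insert 8: L from 14
Insert 61: R from 14 -> R from 29 -> L from 78
Insert 89: R from 14 -> R from 29 -> R from 78
Insert 32: R from 14 -> R from 29 -> L from 78 -> L from 61
Insert 25: R from 14 -> L from 29

In-order: [8, 14, 25, 29, 32, 61, 78, 89]


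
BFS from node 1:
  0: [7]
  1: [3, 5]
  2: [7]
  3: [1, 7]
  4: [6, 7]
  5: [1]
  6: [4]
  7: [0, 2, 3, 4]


Visit 1, enqueue [3, 5]
Visit 3, enqueue [7]
Visit 5, enqueue []
Visit 7, enqueue [0, 2, 4]
Visit 0, enqueue []
Visit 2, enqueue []
Visit 4, enqueue [6]
Visit 6, enqueue []

BFS order: [1, 3, 5, 7, 0, 2, 4, 6]


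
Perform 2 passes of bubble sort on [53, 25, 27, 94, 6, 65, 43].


Initial: [53, 25, 27, 94, 6, 65, 43]
Pass 1: [25, 27, 53, 6, 65, 43, 94] (5 swaps)
Pass 2: [25, 27, 6, 53, 43, 65, 94] (2 swaps)

After 2 passes: [25, 27, 6, 53, 43, 65, 94]


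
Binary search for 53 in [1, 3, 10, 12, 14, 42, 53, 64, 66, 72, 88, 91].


Step 1: lo=0, hi=11, mid=5, val=42
Step 2: lo=6, hi=11, mid=8, val=66
Step 3: lo=6, hi=7, mid=6, val=53

Found at index 6


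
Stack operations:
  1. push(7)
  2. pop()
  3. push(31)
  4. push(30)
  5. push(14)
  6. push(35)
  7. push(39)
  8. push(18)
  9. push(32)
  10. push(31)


push(7) -> [7]
pop()->7, []
push(31) -> [31]
push(30) -> [31, 30]
push(14) -> [31, 30, 14]
push(35) -> [31, 30, 14, 35]
push(39) -> [31, 30, 14, 35, 39]
push(18) -> [31, 30, 14, 35, 39, 18]
push(32) -> [31, 30, 14, 35, 39, 18, 32]
push(31) -> [31, 30, 14, 35, 39, 18, 32, 31]

Final stack: [31, 30, 14, 35, 39, 18, 32, 31]


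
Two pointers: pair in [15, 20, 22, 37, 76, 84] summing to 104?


lo=0(15)+hi=5(84)=99
lo=1(20)+hi=5(84)=104

Yes: 20+84=104


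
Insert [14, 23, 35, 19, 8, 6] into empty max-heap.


Insert 14: [14]
Insert 23: [23, 14]
Insert 35: [35, 14, 23]
Insert 19: [35, 19, 23, 14]
Insert 8: [35, 19, 23, 14, 8]
Insert 6: [35, 19, 23, 14, 8, 6]

Final heap: [35, 19, 23, 14, 8, 6]


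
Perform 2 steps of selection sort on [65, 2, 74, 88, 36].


Initial: [65, 2, 74, 88, 36]
Step 1: min=2 at 1
  Swap: [2, 65, 74, 88, 36]
Step 2: min=36 at 4
  Swap: [2, 36, 74, 88, 65]

After 2 steps: [2, 36, 74, 88, 65]


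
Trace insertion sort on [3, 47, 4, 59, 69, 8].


Initial: [3, 47, 4, 59, 69, 8]
Insert 47: [3, 47, 4, 59, 69, 8]
Insert 4: [3, 4, 47, 59, 69, 8]
Insert 59: [3, 4, 47, 59, 69, 8]
Insert 69: [3, 4, 47, 59, 69, 8]
Insert 8: [3, 4, 8, 47, 59, 69]

Sorted: [3, 4, 8, 47, 59, 69]


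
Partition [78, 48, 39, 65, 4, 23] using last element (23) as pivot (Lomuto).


Pivot: 23
  4 <= 23: swap -> [4, 48, 39, 65, 78, 23]
Place pivot at 1: [4, 23, 39, 65, 78, 48]

Partitioned: [4, 23, 39, 65, 78, 48]


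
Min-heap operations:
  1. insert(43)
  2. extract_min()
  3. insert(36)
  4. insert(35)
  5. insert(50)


insert(43) -> [43]
extract_min()->43, []
insert(36) -> [36]
insert(35) -> [35, 36]
insert(50) -> [35, 36, 50]

Final heap: [35, 36, 50]


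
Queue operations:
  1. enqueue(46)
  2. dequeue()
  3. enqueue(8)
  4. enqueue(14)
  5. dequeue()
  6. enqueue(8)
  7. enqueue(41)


enqueue(46) -> [46]
dequeue()->46, []
enqueue(8) -> [8]
enqueue(14) -> [8, 14]
dequeue()->8, [14]
enqueue(8) -> [14, 8]
enqueue(41) -> [14, 8, 41]

Final queue: [14, 8, 41]


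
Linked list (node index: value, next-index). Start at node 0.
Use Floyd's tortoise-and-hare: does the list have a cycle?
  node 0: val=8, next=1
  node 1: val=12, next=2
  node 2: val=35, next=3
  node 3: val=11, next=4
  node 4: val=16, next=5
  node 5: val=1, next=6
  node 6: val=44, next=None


Floyd's tortoise (slow, +1) and hare (fast, +2):
  init: slow=0, fast=0
  step 1: slow=1, fast=2
  step 2: slow=2, fast=4
  step 3: slow=3, fast=6
  step 4: fast -> None, no cycle

Cycle: no


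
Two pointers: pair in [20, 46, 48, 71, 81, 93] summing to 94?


lo=0(20)+hi=5(93)=113
lo=0(20)+hi=4(81)=101
lo=0(20)+hi=3(71)=91
lo=1(46)+hi=3(71)=117
lo=1(46)+hi=2(48)=94

Yes: 46+48=94


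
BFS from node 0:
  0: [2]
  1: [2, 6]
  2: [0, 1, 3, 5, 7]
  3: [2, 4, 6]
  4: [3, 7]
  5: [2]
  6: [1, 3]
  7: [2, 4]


Visit 0, enqueue [2]
Visit 2, enqueue [1, 3, 5, 7]
Visit 1, enqueue [6]
Visit 3, enqueue [4]
Visit 5, enqueue []
Visit 7, enqueue []
Visit 6, enqueue []
Visit 4, enqueue []

BFS order: [0, 2, 1, 3, 5, 7, 6, 4]


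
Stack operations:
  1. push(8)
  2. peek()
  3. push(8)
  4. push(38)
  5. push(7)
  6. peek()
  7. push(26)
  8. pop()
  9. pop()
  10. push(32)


push(8) -> [8]
peek()->8
push(8) -> [8, 8]
push(38) -> [8, 8, 38]
push(7) -> [8, 8, 38, 7]
peek()->7
push(26) -> [8, 8, 38, 7, 26]
pop()->26, [8, 8, 38, 7]
pop()->7, [8, 8, 38]
push(32) -> [8, 8, 38, 32]

Final stack: [8, 8, 38, 32]


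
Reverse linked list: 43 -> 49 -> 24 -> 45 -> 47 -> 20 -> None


Step 1: curr=43, set curr.next=prev(None) | reversed so far: 43
Step 2: curr=49, set curr.next=prev(43) | reversed so far: 49 -> 43
Step 3: curr=24, set curr.next=prev(49) | reversed so far: 24 -> 49 -> 43
Step 4: curr=45, set curr.next=prev(24) | reversed so far: 45 -> 24 -> 49 -> 43
Step 5: curr=47, set curr.next=prev(45) | reversed so far: 47 -> 45 -> 24 -> 49 -> 43
Step 6: curr=20, set curr.next=prev(47) | reversed so far: 20 -> 47 -> 45 -> 24 -> 49 -> 43

20 -> 47 -> 45 -> 24 -> 49 -> 43 -> None


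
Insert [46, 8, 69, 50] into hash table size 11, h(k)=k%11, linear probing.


Insert 46: h=2 -> slot 2
Insert 8: h=8 -> slot 8
Insert 69: h=3 -> slot 3
Insert 50: h=6 -> slot 6

Table: [None, None, 46, 69, None, None, 50, None, 8, None, None]


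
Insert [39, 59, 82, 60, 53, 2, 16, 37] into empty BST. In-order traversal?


Insert 39: root
Insert 59: R from 39
Insert 82: R from 39 -> R from 59
Insert 60: R from 39 -> R from 59 -> L from 82
Insert 53: R from 39 -> L from 59
Insert 2: L from 39
Insert 16: L from 39 -> R from 2
Insert 37: L from 39 -> R from 2 -> R from 16

In-order: [2, 16, 37, 39, 53, 59, 60, 82]


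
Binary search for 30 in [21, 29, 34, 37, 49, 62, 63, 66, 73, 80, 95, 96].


Step 1: lo=0, hi=11, mid=5, val=62
Step 2: lo=0, hi=4, mid=2, val=34
Step 3: lo=0, hi=1, mid=0, val=21
Step 4: lo=1, hi=1, mid=1, val=29

Not found


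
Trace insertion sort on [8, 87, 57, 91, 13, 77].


Initial: [8, 87, 57, 91, 13, 77]
Insert 87: [8, 87, 57, 91, 13, 77]
Insert 57: [8, 57, 87, 91, 13, 77]
Insert 91: [8, 57, 87, 91, 13, 77]
Insert 13: [8, 13, 57, 87, 91, 77]
Insert 77: [8, 13, 57, 77, 87, 91]

Sorted: [8, 13, 57, 77, 87, 91]


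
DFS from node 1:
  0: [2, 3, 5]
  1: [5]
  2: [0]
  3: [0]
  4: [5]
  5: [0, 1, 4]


Visit 1, push [5]
Visit 5, push [4, 0]
Visit 0, push [3, 2]
Visit 2, push []
Visit 3, push []
Visit 4, push []

DFS order: [1, 5, 0, 2, 3, 4]


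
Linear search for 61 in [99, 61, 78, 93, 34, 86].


i=0: 99!=61
i=1: 61==61 found!

Found at 1, 2 comps


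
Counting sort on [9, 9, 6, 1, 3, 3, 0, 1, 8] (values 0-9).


Input: [9, 9, 6, 1, 3, 3, 0, 1, 8]
Counts: [1, 2, 0, 2, 0, 0, 1, 0, 1, 2]

Sorted: [0, 1, 1, 3, 3, 6, 8, 9, 9]


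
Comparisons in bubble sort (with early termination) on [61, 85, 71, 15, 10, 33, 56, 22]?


Algorithm: bubble sort (with early termination)
Input: [61, 85, 71, 15, 10, 33, 56, 22]
Sorted: [10, 15, 22, 33, 56, 61, 71, 85]

27


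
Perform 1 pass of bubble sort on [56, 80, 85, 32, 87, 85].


Initial: [56, 80, 85, 32, 87, 85]
Pass 1: [56, 80, 32, 85, 85, 87] (2 swaps)

After 1 pass: [56, 80, 32, 85, 85, 87]


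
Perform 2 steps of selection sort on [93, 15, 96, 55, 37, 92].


Initial: [93, 15, 96, 55, 37, 92]
Step 1: min=15 at 1
  Swap: [15, 93, 96, 55, 37, 92]
Step 2: min=37 at 4
  Swap: [15, 37, 96, 55, 93, 92]

After 2 steps: [15, 37, 96, 55, 93, 92]


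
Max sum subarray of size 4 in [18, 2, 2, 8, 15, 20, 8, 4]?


[0:4]: 30
[1:5]: 27
[2:6]: 45
[3:7]: 51
[4:8]: 47

Max: 51 at [3:7]


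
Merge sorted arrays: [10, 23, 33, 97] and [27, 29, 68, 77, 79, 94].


Take 10 from A
Take 23 from A
Take 27 from B
Take 29 from B
Take 33 from A
Take 68 from B
Take 77 from B
Take 79 from B
Take 94 from B

Merged: [10, 23, 27, 29, 33, 68, 77, 79, 94, 97]


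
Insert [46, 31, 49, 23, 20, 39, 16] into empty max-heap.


Insert 46: [46]
Insert 31: [46, 31]
Insert 49: [49, 31, 46]
Insert 23: [49, 31, 46, 23]
Insert 20: [49, 31, 46, 23, 20]
Insert 39: [49, 31, 46, 23, 20, 39]
Insert 16: [49, 31, 46, 23, 20, 39, 16]

Final heap: [49, 31, 46, 23, 20, 39, 16]


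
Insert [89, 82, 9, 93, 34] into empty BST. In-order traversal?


Insert 89: root
Insert 82: L from 89
Insert 9: L from 89 -> L from 82
Insert 93: R from 89
Insert 34: L from 89 -> L from 82 -> R from 9

In-order: [9, 34, 82, 89, 93]


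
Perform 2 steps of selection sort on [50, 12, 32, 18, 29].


Initial: [50, 12, 32, 18, 29]
Step 1: min=12 at 1
  Swap: [12, 50, 32, 18, 29]
Step 2: min=18 at 3
  Swap: [12, 18, 32, 50, 29]

After 2 steps: [12, 18, 32, 50, 29]


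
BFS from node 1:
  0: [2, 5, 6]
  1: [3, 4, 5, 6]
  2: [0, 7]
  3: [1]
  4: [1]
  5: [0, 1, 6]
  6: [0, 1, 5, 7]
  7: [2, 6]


Visit 1, enqueue [3, 4, 5, 6]
Visit 3, enqueue []
Visit 4, enqueue []
Visit 5, enqueue [0]
Visit 6, enqueue [7]
Visit 0, enqueue [2]
Visit 7, enqueue []
Visit 2, enqueue []

BFS order: [1, 3, 4, 5, 6, 0, 7, 2]


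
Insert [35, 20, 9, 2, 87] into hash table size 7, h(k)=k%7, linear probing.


Insert 35: h=0 -> slot 0
Insert 20: h=6 -> slot 6
Insert 9: h=2 -> slot 2
Insert 2: h=2, 1 probes -> slot 3
Insert 87: h=3, 1 probes -> slot 4

Table: [35, None, 9, 2, 87, None, 20]


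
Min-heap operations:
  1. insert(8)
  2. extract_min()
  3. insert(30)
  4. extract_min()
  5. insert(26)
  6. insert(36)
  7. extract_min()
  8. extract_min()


insert(8) -> [8]
extract_min()->8, []
insert(30) -> [30]
extract_min()->30, []
insert(26) -> [26]
insert(36) -> [26, 36]
extract_min()->26, [36]
extract_min()->36, []

Final heap: []


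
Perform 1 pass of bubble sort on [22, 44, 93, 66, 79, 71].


Initial: [22, 44, 93, 66, 79, 71]
Pass 1: [22, 44, 66, 79, 71, 93] (3 swaps)

After 1 pass: [22, 44, 66, 79, 71, 93]


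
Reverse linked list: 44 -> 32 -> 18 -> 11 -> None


Step 1: curr=44, set curr.next=prev(None) | reversed so far: 44
Step 2: curr=32, set curr.next=prev(44) | reversed so far: 32 -> 44
Step 3: curr=18, set curr.next=prev(32) | reversed so far: 18 -> 32 -> 44
Step 4: curr=11, set curr.next=prev(18) | reversed so far: 11 -> 18 -> 32 -> 44

11 -> 18 -> 32 -> 44 -> None


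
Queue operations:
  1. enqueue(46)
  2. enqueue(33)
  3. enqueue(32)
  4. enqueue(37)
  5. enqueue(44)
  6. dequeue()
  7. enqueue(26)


enqueue(46) -> [46]
enqueue(33) -> [46, 33]
enqueue(32) -> [46, 33, 32]
enqueue(37) -> [46, 33, 32, 37]
enqueue(44) -> [46, 33, 32, 37, 44]
dequeue()->46, [33, 32, 37, 44]
enqueue(26) -> [33, 32, 37, 44, 26]

Final queue: [33, 32, 37, 44, 26]


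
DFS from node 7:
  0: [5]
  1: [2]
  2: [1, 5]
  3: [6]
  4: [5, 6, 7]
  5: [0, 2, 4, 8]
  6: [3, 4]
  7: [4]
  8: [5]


Visit 7, push [4]
Visit 4, push [6, 5]
Visit 5, push [8, 2, 0]
Visit 0, push []
Visit 2, push [1]
Visit 1, push []
Visit 8, push []
Visit 6, push [3]
Visit 3, push []

DFS order: [7, 4, 5, 0, 2, 1, 8, 6, 3]


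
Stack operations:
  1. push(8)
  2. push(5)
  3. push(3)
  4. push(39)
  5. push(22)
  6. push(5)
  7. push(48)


push(8) -> [8]
push(5) -> [8, 5]
push(3) -> [8, 5, 3]
push(39) -> [8, 5, 3, 39]
push(22) -> [8, 5, 3, 39, 22]
push(5) -> [8, 5, 3, 39, 22, 5]
push(48) -> [8, 5, 3, 39, 22, 5, 48]

Final stack: [8, 5, 3, 39, 22, 5, 48]


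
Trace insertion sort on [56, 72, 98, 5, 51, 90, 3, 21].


Initial: [56, 72, 98, 5, 51, 90, 3, 21]
Insert 72: [56, 72, 98, 5, 51, 90, 3, 21]
Insert 98: [56, 72, 98, 5, 51, 90, 3, 21]
Insert 5: [5, 56, 72, 98, 51, 90, 3, 21]
Insert 51: [5, 51, 56, 72, 98, 90, 3, 21]
Insert 90: [5, 51, 56, 72, 90, 98, 3, 21]
Insert 3: [3, 5, 51, 56, 72, 90, 98, 21]
Insert 21: [3, 5, 21, 51, 56, 72, 90, 98]

Sorted: [3, 5, 21, 51, 56, 72, 90, 98]


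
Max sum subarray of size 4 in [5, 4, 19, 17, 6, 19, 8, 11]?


[0:4]: 45
[1:5]: 46
[2:6]: 61
[3:7]: 50
[4:8]: 44

Max: 61 at [2:6]


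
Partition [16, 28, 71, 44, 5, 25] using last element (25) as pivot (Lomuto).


Pivot: 25
  16 <= 25: advance i (no swap)
  5 <= 25: swap -> [16, 5, 71, 44, 28, 25]
Place pivot at 2: [16, 5, 25, 44, 28, 71]

Partitioned: [16, 5, 25, 44, 28, 71]


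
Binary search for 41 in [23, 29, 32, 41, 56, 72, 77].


Step 1: lo=0, hi=6, mid=3, val=41

Found at index 3


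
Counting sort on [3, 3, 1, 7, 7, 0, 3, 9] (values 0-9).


Input: [3, 3, 1, 7, 7, 0, 3, 9]
Counts: [1, 1, 0, 3, 0, 0, 0, 2, 0, 1]

Sorted: [0, 1, 3, 3, 3, 7, 7, 9]


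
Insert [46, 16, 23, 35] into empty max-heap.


Insert 46: [46]
Insert 16: [46, 16]
Insert 23: [46, 16, 23]
Insert 35: [46, 35, 23, 16]

Final heap: [46, 35, 23, 16]


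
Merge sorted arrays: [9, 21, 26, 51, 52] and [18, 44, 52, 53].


Take 9 from A
Take 18 from B
Take 21 from A
Take 26 from A
Take 44 from B
Take 51 from A
Take 52 from A

Merged: [9, 18, 21, 26, 44, 51, 52, 52, 53]


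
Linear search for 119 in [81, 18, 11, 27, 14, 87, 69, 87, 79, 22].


i=0: 81!=119
i=1: 18!=119
i=2: 11!=119
i=3: 27!=119
i=4: 14!=119
i=5: 87!=119
i=6: 69!=119
i=7: 87!=119
i=8: 79!=119
i=9: 22!=119

Not found, 10 comps


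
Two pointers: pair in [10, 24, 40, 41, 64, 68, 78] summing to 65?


lo=0(10)+hi=6(78)=88
lo=0(10)+hi=5(68)=78
lo=0(10)+hi=4(64)=74
lo=0(10)+hi=3(41)=51
lo=1(24)+hi=3(41)=65

Yes: 24+41=65


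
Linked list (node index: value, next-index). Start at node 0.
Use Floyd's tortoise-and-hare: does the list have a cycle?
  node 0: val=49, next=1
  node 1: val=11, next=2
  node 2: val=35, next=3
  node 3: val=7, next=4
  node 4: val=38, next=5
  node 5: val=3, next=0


Floyd's tortoise (slow, +1) and hare (fast, +2):
  init: slow=0, fast=0
  step 1: slow=1, fast=2
  step 2: slow=2, fast=4
  step 3: slow=3, fast=0
  step 4: slow=4, fast=2
  step 5: slow=5, fast=4
  step 6: slow=0, fast=0
  slow == fast at node 0: cycle detected

Cycle: yes


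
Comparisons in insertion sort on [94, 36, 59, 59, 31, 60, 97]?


Algorithm: insertion sort
Input: [94, 36, 59, 59, 31, 60, 97]
Sorted: [31, 36, 59, 59, 60, 94, 97]

12


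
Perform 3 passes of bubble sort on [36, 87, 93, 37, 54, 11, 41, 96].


Initial: [36, 87, 93, 37, 54, 11, 41, 96]
Pass 1: [36, 87, 37, 54, 11, 41, 93, 96] (4 swaps)
Pass 2: [36, 37, 54, 11, 41, 87, 93, 96] (4 swaps)
Pass 3: [36, 37, 11, 41, 54, 87, 93, 96] (2 swaps)

After 3 passes: [36, 37, 11, 41, 54, 87, 93, 96]


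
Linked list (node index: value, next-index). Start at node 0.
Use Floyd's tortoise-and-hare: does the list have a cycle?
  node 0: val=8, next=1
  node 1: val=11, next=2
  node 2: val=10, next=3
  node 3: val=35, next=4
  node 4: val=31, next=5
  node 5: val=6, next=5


Floyd's tortoise (slow, +1) and hare (fast, +2):
  init: slow=0, fast=0
  step 1: slow=1, fast=2
  step 2: slow=2, fast=4
  step 3: slow=3, fast=5
  step 4: slow=4, fast=5
  step 5: slow=5, fast=5
  slow == fast at node 5: cycle detected

Cycle: yes


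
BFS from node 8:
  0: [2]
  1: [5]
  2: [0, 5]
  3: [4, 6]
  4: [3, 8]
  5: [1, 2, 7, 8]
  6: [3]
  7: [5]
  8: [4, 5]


Visit 8, enqueue [4, 5]
Visit 4, enqueue [3]
Visit 5, enqueue [1, 2, 7]
Visit 3, enqueue [6]
Visit 1, enqueue []
Visit 2, enqueue [0]
Visit 7, enqueue []
Visit 6, enqueue []
Visit 0, enqueue []

BFS order: [8, 4, 5, 3, 1, 2, 7, 6, 0]


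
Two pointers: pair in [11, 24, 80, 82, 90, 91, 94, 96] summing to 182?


lo=0(11)+hi=7(96)=107
lo=1(24)+hi=7(96)=120
lo=2(80)+hi=7(96)=176
lo=3(82)+hi=7(96)=178
lo=4(90)+hi=7(96)=186
lo=4(90)+hi=6(94)=184
lo=4(90)+hi=5(91)=181

No pair found


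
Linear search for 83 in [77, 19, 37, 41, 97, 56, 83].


i=0: 77!=83
i=1: 19!=83
i=2: 37!=83
i=3: 41!=83
i=4: 97!=83
i=5: 56!=83
i=6: 83==83 found!

Found at 6, 7 comps


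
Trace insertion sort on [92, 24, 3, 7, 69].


Initial: [92, 24, 3, 7, 69]
Insert 24: [24, 92, 3, 7, 69]
Insert 3: [3, 24, 92, 7, 69]
Insert 7: [3, 7, 24, 92, 69]
Insert 69: [3, 7, 24, 69, 92]

Sorted: [3, 7, 24, 69, 92]


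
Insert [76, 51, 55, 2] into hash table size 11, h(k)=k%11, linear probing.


Insert 76: h=10 -> slot 10
Insert 51: h=7 -> slot 7
Insert 55: h=0 -> slot 0
Insert 2: h=2 -> slot 2

Table: [55, None, 2, None, None, None, None, 51, None, None, 76]


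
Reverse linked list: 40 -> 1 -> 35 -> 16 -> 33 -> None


Step 1: curr=40, set curr.next=prev(None) | reversed so far: 40
Step 2: curr=1, set curr.next=prev(40) | reversed so far: 1 -> 40
Step 3: curr=35, set curr.next=prev(1) | reversed so far: 35 -> 1 -> 40
Step 4: curr=16, set curr.next=prev(35) | reversed so far: 16 -> 35 -> 1 -> 40
Step 5: curr=33, set curr.next=prev(16) | reversed so far: 33 -> 16 -> 35 -> 1 -> 40

33 -> 16 -> 35 -> 1 -> 40 -> None


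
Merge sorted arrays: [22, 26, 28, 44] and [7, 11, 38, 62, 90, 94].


Take 7 from B
Take 11 from B
Take 22 from A
Take 26 from A
Take 28 from A
Take 38 from B
Take 44 from A

Merged: [7, 11, 22, 26, 28, 38, 44, 62, 90, 94]


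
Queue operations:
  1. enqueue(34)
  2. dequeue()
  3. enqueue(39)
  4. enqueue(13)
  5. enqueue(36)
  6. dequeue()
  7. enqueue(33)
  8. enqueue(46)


enqueue(34) -> [34]
dequeue()->34, []
enqueue(39) -> [39]
enqueue(13) -> [39, 13]
enqueue(36) -> [39, 13, 36]
dequeue()->39, [13, 36]
enqueue(33) -> [13, 36, 33]
enqueue(46) -> [13, 36, 33, 46]

Final queue: [13, 36, 33, 46]


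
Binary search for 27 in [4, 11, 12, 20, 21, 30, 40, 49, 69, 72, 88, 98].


Step 1: lo=0, hi=11, mid=5, val=30
Step 2: lo=0, hi=4, mid=2, val=12
Step 3: lo=3, hi=4, mid=3, val=20
Step 4: lo=4, hi=4, mid=4, val=21

Not found


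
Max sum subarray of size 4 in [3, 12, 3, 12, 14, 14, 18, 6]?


[0:4]: 30
[1:5]: 41
[2:6]: 43
[3:7]: 58
[4:8]: 52

Max: 58 at [3:7]


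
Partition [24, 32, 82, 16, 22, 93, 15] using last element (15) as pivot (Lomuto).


Pivot: 15
Place pivot at 0: [15, 32, 82, 16, 22, 93, 24]

Partitioned: [15, 32, 82, 16, 22, 93, 24]


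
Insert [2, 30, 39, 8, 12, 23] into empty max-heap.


Insert 2: [2]
Insert 30: [30, 2]
Insert 39: [39, 2, 30]
Insert 8: [39, 8, 30, 2]
Insert 12: [39, 12, 30, 2, 8]
Insert 23: [39, 12, 30, 2, 8, 23]

Final heap: [39, 12, 30, 2, 8, 23]


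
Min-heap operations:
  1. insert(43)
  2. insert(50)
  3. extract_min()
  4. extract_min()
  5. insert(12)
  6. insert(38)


insert(43) -> [43]
insert(50) -> [43, 50]
extract_min()->43, [50]
extract_min()->50, []
insert(12) -> [12]
insert(38) -> [12, 38]

Final heap: [12, 38]
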